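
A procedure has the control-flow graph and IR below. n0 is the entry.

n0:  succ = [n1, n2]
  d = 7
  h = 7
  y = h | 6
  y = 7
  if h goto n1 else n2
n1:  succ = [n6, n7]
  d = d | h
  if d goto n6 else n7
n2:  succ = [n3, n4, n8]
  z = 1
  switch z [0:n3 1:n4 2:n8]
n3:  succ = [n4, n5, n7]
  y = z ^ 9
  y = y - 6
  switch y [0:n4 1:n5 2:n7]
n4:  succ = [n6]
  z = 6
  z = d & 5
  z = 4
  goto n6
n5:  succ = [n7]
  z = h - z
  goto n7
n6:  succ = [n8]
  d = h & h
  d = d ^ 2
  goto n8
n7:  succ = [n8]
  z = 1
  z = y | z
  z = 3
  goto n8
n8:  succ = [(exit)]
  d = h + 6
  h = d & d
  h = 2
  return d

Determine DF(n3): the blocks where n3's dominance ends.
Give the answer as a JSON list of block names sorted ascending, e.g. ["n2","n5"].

idom tree: n1←n0 n2←n0 n3←n2 n4←n2 n5←n3 n6←n0 n7←n0 n8←n0
Dom at joins:
  n4: preds {n2,n3}: {n0,n2} ∩ {n0,n2,n3} = {n0,n2}; idom=n2
  n6: preds {n1,n4}: {n0,n1} ∩ {n0,n2,n4} = {n0}; idom=n0
  n7: preds {n1,n3,n5}: {n0,n1} ∩ {n0,n2,n3} ∩ {n0,n2,n3,n5} = {n0}; idom=n0
  n8: preds {n2,n6,n7}: {n0,n2} ∩ {n0,n6} ∩ {n0,n7} = {n0}; idom=n0

DF derivation:
  join n4 pred n2: · stop@n2
  join n4 pred n3: n3 stop@n2
  join n6 pred n1: n1 stop@n0
  join n6 pred n4: n4→n2 stop@n0
  join n7 pred n1: n1 stop@n0
  join n7 pred n3: n3→n2 stop@n0
  join n7 pred n5: n5→n3→n2 stop@n0
  join n8 pred n2: n2 stop@n0
  join n8 pred n6: n6 stop@n0
  join n8 pred n7: n7 stop@n0
  n0: DF=∅
  n1: DF={n6,n7}
  n2: DF={n6,n7,n8}
  n3: DF={n4,n7}
  n4: DF={n6}
  n5: DF={n7}
  n6: DF={n8}
  n7: DF={n8}
  n8: DF=∅

DF(n3) = ["n4", "n7"]

Answer: ["n4", "n7"]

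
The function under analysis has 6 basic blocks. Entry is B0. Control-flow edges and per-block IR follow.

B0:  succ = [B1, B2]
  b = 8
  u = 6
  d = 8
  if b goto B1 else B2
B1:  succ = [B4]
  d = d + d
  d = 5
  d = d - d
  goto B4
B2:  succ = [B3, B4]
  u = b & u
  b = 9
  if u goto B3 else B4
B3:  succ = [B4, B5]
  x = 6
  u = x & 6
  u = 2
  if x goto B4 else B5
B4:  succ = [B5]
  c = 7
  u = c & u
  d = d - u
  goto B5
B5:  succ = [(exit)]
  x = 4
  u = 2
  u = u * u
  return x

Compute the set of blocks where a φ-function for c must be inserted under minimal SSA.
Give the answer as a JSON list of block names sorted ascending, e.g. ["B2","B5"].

idom tree: B1←B0 B2←B0 B3←B2 B4←B0 B5←B0
Dom∩ at merges:
  B4: preds {B1,B2,B3}: {B0,B1} ∩ {B0,B2} ∩ {B0,B2,B3} = {B0}; idom=B0
  B5: preds {B3,B4}: {B0,B2,B3} ∩ {B0,B4} = {B0}; idom=B0

DF derivation:
  join B4 pred B1: B1 stop@B0
  join B4 pred B2: B2 stop@B0
  join B4 pred B3: B3→B2 stop@B0
  join B5 pred B3: B3→B2 stop@B0
  join B5 pred B4: B4 stop@B0
  DF(B0)=∅
  DF(B1)={B4}
  DF(B2)={B4,B5}
  DF(B3)={B4,B5}
  DF(B4)={B5}
  DF(B5)=∅

φ for c: defs {B4}
  DF⁺ = {B5}

Answer: ["B5"]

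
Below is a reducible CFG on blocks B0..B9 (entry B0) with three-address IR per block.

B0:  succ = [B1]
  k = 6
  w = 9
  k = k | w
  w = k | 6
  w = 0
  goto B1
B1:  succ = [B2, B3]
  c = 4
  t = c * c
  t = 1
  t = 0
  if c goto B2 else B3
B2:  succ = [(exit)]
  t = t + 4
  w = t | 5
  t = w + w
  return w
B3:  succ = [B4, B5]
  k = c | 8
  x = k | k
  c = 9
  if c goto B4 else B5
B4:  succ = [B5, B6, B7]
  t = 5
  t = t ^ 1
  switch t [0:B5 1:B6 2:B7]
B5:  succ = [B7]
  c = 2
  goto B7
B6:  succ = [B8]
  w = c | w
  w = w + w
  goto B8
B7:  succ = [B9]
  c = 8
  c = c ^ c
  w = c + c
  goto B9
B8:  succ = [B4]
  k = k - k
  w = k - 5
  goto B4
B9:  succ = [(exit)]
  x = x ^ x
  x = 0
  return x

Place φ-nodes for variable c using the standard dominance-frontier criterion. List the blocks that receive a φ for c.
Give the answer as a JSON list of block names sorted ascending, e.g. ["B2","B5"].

Answer: ["B7"]

Working:
idom tree: B1←B0 B2←B1 B3←B1 B4←B3 B5←B3 B6←B4 B7←B3 B8←B6 B9←B7
Join-block Dom:
  B4: preds {B3,B8}: {B0,B1,B3} ∩ {B0,B1,B3,B4,B6,B8} = {B0,B1,B3}; idom=B3
  B5: preds {B3,B4}: {B0,B1,B3} ∩ {B0,B1,B3,B4} = {B0,B1,B3}; idom=B3
  B7: preds {B4,B5}: {B0,B1,B3,B4} ∩ {B0,B1,B3,B5} = {B0,B1,B3}; idom=B3

Frontier:
  B4←B3: walk · to B3
  B4←B8: walk B8→B6→B4 to B3
  B5←B3: walk · to B3
  B5←B4: walk B4 to B3
  B7←B4: walk B4 to B3
  B7←B5: walk B5 to B3
  B0 → ∅
  B1 → ∅
  B2 → ∅
  B3 → ∅
  B4 → {B4,B5,B7}
  B5 → {B7}
  B6 → {B4}
  B7 → ∅
  B8 → {B4}
  B9 → ∅

φ for c: defs {B1,B3,B5,B7}
  DF⁺ = {B7}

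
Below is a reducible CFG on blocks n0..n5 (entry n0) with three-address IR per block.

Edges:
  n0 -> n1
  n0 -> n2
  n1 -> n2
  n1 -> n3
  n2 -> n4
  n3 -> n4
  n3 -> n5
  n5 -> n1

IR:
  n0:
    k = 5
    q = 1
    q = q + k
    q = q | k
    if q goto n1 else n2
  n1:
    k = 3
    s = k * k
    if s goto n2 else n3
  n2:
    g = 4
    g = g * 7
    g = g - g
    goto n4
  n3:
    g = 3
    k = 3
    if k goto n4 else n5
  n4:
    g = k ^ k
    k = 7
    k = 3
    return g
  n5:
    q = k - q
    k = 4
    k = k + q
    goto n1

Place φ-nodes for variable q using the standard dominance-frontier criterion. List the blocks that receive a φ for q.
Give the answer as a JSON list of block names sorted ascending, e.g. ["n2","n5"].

idom tree: n1←n0 n2←n0 n3←n1 n4←n0 n5←n3
Dom∩ at merges:
  n1: preds {n0,n5}: {n0} ∩ {n0,n1,n3,n5} = {n0}; idom=n0
  n2: preds {n0,n1}: {n0} ∩ {n0,n1} = {n0}; idom=n0
  n4: preds {n2,n3}: {n0,n2} ∩ {n0,n1,n3} = {n0}; idom=n0

Frontier:
  n1←n0: walk · to n0
  n1←n5: walk n5→n3→n1 to n0
  n2←n0: walk · to n0
  n2←n1: walk n1 to n0
  n4←n2: walk n2 to n0
  n4←n3: walk n3→n1 to n0
  n0 → ∅
  n1 → {n1,n2,n4}
  n2 → {n4}
  n3 → {n1,n4}
  n4 → ∅
  n5 → {n1}

φ for q: defs {n0,n5}
  DF⁺ = {n1,n2,n4}

Answer: ["n1", "n2", "n4"]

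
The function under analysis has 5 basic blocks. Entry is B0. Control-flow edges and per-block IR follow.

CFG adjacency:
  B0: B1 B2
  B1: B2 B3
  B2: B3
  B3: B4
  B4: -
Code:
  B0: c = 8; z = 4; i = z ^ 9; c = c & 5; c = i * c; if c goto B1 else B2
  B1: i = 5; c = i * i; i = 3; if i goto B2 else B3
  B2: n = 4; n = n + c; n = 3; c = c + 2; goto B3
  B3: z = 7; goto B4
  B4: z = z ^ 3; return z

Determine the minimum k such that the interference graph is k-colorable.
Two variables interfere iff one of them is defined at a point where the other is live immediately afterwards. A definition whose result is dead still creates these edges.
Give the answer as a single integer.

Answer: 2

Derivation:
Per-block:
  B0: {c,i,z} / ∅
  B1: {c,i} / ∅
  B2: {c,n} / {c}
  B3: {z} / ∅
  B4: {z} / {z}

Live sets:
  B0: in=∅ out={c}
  B1: in=∅ out={c}
  B2: in={c} out=∅
  B3: in=∅ out={z}
  B4: in={z} out=∅

Interference:
  c↔{i,n,z}
  i↔{c}
  n↔{c}
  z↔{c}

Registers:
  clique {c,i} ⇒ need ≥ 2
  assign c→r0 i→r1 n→r1 z→r1 — no edge inside a register ⇒ χ ≤ 2
  χ = 2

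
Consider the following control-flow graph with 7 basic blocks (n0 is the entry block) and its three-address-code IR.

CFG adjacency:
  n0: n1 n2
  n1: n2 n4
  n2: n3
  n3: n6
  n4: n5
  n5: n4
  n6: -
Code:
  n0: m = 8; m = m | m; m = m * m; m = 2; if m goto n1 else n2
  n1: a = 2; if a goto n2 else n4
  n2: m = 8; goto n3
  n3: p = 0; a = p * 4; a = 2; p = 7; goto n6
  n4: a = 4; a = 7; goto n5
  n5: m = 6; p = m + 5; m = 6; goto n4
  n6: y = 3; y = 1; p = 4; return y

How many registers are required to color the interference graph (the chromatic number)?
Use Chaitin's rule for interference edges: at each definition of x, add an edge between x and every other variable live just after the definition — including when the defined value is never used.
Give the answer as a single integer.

Answer: 2

Analysis:
Block summaries:
  n0 def {m} use ∅
  n1 def {a} use ∅
  n2 def {m} use ∅
  n3 def {a,p} use ∅
  n4 def {a} use ∅
  n5 def {m,p} use ∅
  n6 def {p,y} use ∅

Liveness:
  n0 li=∅ lo=∅
  n1 li=∅ lo=∅
  n2 li=∅ lo=∅
  n3 li=∅ lo=∅
  n4 li=∅ lo=∅
  n5 li=∅ lo=∅
  n6 li=∅ lo=∅

Interference:
  a: ∅
  m: ∅
  p: {y}
  y: {p}

Chromatic number:
  {p,y} pairwise interfere (2-clique) ⇒ χ ≥ 2
  2-colouring: c0={a,m,p}  c1={y}
  χ = 2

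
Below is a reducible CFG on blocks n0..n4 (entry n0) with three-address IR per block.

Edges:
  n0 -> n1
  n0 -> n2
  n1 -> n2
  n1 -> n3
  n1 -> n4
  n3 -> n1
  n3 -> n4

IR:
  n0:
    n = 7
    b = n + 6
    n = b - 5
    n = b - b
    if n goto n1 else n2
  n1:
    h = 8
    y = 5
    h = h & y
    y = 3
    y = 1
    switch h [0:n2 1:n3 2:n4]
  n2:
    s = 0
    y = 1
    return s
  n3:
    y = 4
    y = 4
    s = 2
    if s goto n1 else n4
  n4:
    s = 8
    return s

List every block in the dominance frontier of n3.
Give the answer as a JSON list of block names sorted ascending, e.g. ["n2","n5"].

idom tree: n1←n0 n2←n0 n3←n1 n4←n1
Join-block Dom:
  n1: preds {n0,n3}: {n0} ∩ {n0,n1,n3} = {n0}; idom=n0
  n2: preds {n0,n1}: {n0} ∩ {n0,n1} = {n0}; idom=n0
  n4: preds {n1,n3}: {n0,n1} ∩ {n0,n1,n3} = {n0,n1}; idom=n1

DF walk-up:
  n1←n0: walk · to n0
  n1←n3: walk n3→n1 to n0
  n2←n0: walk · to n0
  n2←n1: walk n1 to n0
  n4←n1: walk · to n1
  n4←n3: walk n3 to n1
  n0: DF=∅
  n1: DF={n1,n2}
  n2: DF=∅
  n3: DF={n1,n4}
  n4: DF=∅

DF(n3) = ["n1", "n4"]

Answer: ["n1", "n4"]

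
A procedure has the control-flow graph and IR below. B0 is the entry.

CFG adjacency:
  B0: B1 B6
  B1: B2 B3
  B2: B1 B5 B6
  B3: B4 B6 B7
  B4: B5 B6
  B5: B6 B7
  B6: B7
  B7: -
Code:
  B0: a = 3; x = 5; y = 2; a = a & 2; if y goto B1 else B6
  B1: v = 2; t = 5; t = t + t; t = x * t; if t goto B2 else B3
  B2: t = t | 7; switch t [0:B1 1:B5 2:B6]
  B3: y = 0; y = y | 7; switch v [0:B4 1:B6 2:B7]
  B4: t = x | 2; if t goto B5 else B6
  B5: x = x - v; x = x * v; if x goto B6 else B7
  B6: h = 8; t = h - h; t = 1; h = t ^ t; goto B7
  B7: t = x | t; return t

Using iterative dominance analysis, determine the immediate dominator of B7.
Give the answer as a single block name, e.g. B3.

idom tree: B1←B0 B2←B1 B3←B1 B4←B3 B5←B1 B6←B0 B7←B0
Dom∩ at merges:
  B1: preds {B0,B2}: {B0} ∩ {B0,B1,B2} = {B0}; idom=B0
  B5: preds {B2,B4}: {B0,B1,B2} ∩ {B0,B1,B3,B4} = {B0,B1}; idom=B1
  B6: preds {B0,B2,B3,B4,B5}: {B0} ∩ {B0,B1,B2} ∩ {B0,B1,B3} ∩ {B0,B1,B3,B4} ∩ {B0,B1,B5} = {B0}; idom=B0
  B7: preds {B3,B5,B6}: {B0,B1,B3} ∩ {B0,B1,B5} ∩ {B0,B6} = {B0}; idom=B0

idom(B7) = B0

Answer: B0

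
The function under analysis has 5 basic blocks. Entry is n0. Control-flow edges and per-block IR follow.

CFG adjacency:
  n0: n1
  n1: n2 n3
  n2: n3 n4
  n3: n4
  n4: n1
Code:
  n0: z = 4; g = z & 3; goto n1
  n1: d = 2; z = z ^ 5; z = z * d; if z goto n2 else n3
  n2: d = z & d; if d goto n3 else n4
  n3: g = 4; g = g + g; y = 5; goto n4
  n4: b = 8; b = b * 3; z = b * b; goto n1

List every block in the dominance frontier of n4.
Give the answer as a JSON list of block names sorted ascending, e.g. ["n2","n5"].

idom tree: n1←n0 n2←n1 n3←n1 n4←n1
Dom at joins:
  n1: preds {n0,n4}: {n0} ∩ {n0,n1,n4} = {n0}; idom=n0
  n3: preds {n1,n2}: {n0,n1} ∩ {n0,n1,n2} = {n0,n1}; idom=n1
  n4: preds {n2,n3}: {n0,n1,n2} ∩ {n0,n1,n3} = {n0,n1}; idom=n1

DF walk-up:
  join n1 pred n0: · stop@n0
  join n1 pred n4: n4→n1 stop@n0
  join n3 pred n1: · stop@n1
  join n3 pred n2: n2 stop@n1
  join n4 pred n2: n2 stop@n1
  join n4 pred n3: n3 stop@n1
  DF(n0)=∅
  DF(n1)={n1}
  DF(n2)={n3,n4}
  DF(n3)={n4}
  DF(n4)={n1}

DF(n4) = ["n1"]

Answer: ["n1"]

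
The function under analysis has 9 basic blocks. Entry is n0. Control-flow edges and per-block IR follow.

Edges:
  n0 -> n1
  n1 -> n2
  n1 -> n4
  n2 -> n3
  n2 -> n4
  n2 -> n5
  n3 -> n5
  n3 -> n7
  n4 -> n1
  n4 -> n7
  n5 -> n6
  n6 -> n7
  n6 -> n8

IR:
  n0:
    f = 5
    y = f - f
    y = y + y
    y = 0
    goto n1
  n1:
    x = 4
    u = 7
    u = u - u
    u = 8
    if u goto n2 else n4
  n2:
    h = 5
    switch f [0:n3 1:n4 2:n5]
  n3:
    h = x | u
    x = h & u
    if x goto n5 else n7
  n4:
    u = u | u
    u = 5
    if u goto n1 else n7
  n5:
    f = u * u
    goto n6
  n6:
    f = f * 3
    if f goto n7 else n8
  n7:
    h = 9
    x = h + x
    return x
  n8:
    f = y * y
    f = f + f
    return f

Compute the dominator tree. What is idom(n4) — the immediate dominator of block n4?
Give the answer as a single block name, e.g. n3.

idom tree: n1←n0 n2←n1 n3←n2 n4←n1 n5←n2 n6←n5 n7←n1 n8←n6
Dom at joins:
  n1: preds {n0,n4}: {n0} ∩ {n0,n1,n4} = {n0}; idom=n0
  n4: preds {n1,n2}: {n0,n1} ∩ {n0,n1,n2} = {n0,n1}; idom=n1
  n5: preds {n2,n3}: {n0,n1,n2} ∩ {n0,n1,n2,n3} = {n0,n1,n2}; idom=n2
  n7: preds {n3,n4,n6}: {n0,n1,n2,n3} ∩ {n0,n1,n4} ∩ {n0,n1,n2,n5,n6} = {n0,n1}; idom=n1

idom(n4) = n1

Answer: n1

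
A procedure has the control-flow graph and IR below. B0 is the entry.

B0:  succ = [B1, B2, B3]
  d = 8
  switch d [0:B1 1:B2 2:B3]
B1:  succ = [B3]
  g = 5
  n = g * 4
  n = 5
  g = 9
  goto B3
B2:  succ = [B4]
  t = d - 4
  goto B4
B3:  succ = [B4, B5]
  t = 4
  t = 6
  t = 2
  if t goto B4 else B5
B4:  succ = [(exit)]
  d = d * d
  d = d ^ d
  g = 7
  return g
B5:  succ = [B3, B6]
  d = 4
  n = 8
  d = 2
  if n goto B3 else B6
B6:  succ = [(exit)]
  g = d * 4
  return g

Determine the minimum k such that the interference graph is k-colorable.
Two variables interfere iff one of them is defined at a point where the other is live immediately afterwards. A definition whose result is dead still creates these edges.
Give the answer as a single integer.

Answer: 2

Derivation:
def/use:
  B0: def={d} ue=∅
  B1: def={g,n} ue=∅
  B2: def={t} ue={d}
  B3: def={t} ue=∅
  B4: def={d,g} ue={d}
  B5: def={d,n} ue=∅
  B6: def={g} ue={d}

Liveness:
  B0: in=∅ out={d}
  B1: in={d} out={d}
  B2: in={d} out={d}
  B3: in={d} out={d}
  B4: in={d} out=∅
  B5: in=∅ out={d}
  B6: in={d} out=∅

Interference:
  d: {g,n,t}
  g: {d}
  n: {d}
  t: {d}

Colouring:
  clique {d,g} ⇒ need ≥ 2
  2-colouring: c0={d}  c1={g,n,t}
  χ = 2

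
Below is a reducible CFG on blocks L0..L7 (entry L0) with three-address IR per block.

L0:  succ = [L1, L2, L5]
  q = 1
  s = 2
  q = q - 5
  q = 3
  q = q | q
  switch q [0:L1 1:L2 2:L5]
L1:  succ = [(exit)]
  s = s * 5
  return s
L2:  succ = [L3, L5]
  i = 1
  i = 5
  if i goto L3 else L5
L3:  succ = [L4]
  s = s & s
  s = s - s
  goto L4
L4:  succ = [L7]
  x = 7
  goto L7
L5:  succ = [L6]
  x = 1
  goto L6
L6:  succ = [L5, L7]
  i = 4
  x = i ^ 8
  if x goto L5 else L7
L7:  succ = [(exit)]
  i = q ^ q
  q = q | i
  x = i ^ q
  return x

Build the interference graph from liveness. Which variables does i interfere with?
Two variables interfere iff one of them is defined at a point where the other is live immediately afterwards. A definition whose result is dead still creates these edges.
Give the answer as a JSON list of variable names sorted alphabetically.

Answer: ["q", "s"]

Working:
def/use:
  L0 def {q,s} use ∅
  L1 def {s} use {s}
  L2 def {i} use ∅
  L3 def {s} use {s}
  L4 def {x} use ∅
  L5 def {x} use ∅
  L6 def {i,x} use ∅
  L7 def {i,q,x} use {q}

Live sets:
  live L0: ∅→{q,s}
  live L1: {s}→∅
  live L2: {q,s}→{q,s}
  live L3: {q,s}→{q}
  live L4: {q}→{q}
  live L5: {q}→{q}
  live L6: {q}→{q}
  live L7: {q}→∅

Interfere edges:
  i: {q,s}
  q: {i,s,x}
  s: {i,q}
  x: {q}

N(i) = ["q", "s"]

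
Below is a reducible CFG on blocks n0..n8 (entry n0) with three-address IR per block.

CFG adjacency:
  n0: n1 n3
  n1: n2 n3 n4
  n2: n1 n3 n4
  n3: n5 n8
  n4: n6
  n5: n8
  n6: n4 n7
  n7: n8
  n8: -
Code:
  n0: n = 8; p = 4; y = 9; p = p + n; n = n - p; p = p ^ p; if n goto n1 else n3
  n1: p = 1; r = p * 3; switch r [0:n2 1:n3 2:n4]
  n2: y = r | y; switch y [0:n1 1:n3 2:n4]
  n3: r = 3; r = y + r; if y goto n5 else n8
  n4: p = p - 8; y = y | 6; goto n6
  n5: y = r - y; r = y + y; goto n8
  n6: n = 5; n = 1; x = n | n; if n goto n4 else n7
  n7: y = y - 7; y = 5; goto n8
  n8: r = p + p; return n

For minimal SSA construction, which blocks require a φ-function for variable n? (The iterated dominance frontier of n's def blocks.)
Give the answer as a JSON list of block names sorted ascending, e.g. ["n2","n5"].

idom tree: n1←n0 n2←n1 n3←n0 n4←n1 n5←n3 n6←n4 n7←n6 n8←n0
Join-block Dom:
  n1: preds {n0,n2}: {n0} ∩ {n0,n1,n2} = {n0}; idom=n0
  n3: preds {n0,n1,n2}: {n0} ∩ {n0,n1} ∩ {n0,n1,n2} = {n0}; idom=n0
  n4: preds {n1,n2,n6}: {n0,n1} ∩ {n0,n1,n2} ∩ {n0,n1,n4,n6} = {n0,n1}; idom=n1
  n8: preds {n3,n5,n7}: {n0,n3} ∩ {n0,n3,n5} ∩ {n0,n1,n4,n6,n7} = {n0}; idom=n0

DF derivation:
  n1←n0: walk · to n0
  n1←n2: walk n2→n1 to n0
  n3←n0: walk · to n0
  n3←n1: walk n1 to n0
  n3←n2: walk n2→n1 to n0
  n4←n1: walk · to n1
  n4←n2: walk n2 to n1
  n4←n6: walk n6→n4 to n1
  n8←n3: walk n3 to n0
  n8←n5: walk n5→n3 to n0
  n8←n7: walk n7→n6→n4→n1 to n0
  DF(n0)=∅
  DF(n1)={n1,n3,n8}
  DF(n2)={n1,n3,n4}
  DF(n3)={n8}
  DF(n4)={n4,n8}
  DF(n5)={n8}
  DF(n6)={n4,n8}
  DF(n7)={n8}
  DF(n8)=∅

φ for n: defs {n0,n6}
  DF⁺ = {n4,n8}

Answer: ["n4", "n8"]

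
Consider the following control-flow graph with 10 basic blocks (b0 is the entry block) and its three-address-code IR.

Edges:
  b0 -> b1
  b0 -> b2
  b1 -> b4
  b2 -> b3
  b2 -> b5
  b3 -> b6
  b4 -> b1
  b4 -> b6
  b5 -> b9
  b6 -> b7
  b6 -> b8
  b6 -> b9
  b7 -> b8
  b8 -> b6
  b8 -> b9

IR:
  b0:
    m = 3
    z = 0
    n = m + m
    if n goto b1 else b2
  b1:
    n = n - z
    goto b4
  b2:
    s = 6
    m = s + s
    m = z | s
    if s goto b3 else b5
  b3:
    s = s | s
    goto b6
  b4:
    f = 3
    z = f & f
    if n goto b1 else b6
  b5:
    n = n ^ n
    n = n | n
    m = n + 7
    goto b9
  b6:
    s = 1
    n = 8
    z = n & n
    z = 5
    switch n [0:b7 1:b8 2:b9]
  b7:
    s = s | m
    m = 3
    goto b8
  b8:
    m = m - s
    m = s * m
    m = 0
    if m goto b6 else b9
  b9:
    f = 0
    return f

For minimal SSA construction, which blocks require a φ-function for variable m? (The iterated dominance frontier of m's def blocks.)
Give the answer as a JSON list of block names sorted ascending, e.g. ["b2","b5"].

Answer: ["b6", "b8", "b9"]

Analysis:
idom tree: b1←b0 b2←b0 b3←b2 b4←b1 b5←b2 b6←b0 b7←b6 b8←b6 b9←b0
Dom∩ at merges:
  b1: preds {b0,b4}: {b0} ∩ {b0,b1,b4} = {b0}; idom=b0
  b6: preds {b3,b4,b8}: {b0,b2,b3} ∩ {b0,b1,b4} ∩ {b0,b6,b8} = {b0}; idom=b0
  b8: preds {b6,b7}: {b0,b6} ∩ {b0,b6,b7} = {b0,b6}; idom=b6
  b9: preds {b5,b6,b8}: {b0,b2,b5} ∩ {b0,b6} ∩ {b0,b6,b8} = {b0}; idom=b0

DF walk-up:
  join b1 pred b0: · stop@b0
  join b1 pred b4: b4→b1 stop@b0
  join b6 pred b3: b3→b2 stop@b0
  join b6 pred b4: b4→b1 stop@b0
  join b6 pred b8: b8→b6 stop@b0
  join b8 pred b6: · stop@b6
  join b8 pred b7: b7 stop@b6
  join b9 pred b5: b5→b2 stop@b0
  join b9 pred b6: b6 stop@b0
  join b9 pred b8: b8→b6 stop@b0
  b0 → ∅
  b1 → {b1,b6}
  b2 → {b6,b9}
  b3 → {b6}
  b4 → {b1,b6}
  b5 → {b9}
  b6 → {b6,b9}
  b7 → {b8}
  b8 → {b6,b9}
  b9 → ∅

φ for m: defs {b0,b2,b5,b7,b8}
  DF⁺ = {b6,b8,b9}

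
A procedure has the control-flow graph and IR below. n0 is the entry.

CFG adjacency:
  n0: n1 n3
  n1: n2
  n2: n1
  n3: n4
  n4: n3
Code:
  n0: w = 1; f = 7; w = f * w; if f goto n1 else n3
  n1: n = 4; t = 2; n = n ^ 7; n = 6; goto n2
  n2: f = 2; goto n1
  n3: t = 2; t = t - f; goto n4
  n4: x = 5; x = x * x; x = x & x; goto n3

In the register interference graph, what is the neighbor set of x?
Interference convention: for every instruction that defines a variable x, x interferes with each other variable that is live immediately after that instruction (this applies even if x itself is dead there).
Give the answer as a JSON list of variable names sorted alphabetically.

Answer: ["f"]

Derivation:
def/use:
  n0: def={f,w} ue=∅
  n1: def={n,t} ue=∅
  n2: def={f} ue=∅
  n3: def={t} ue={f}
  n4: def={x} ue=∅

Backward fixpoint:
  live n0: ∅→{f}
  live n1: ∅→∅
  live n2: ∅→∅
  live n3: {f}→{f}
  live n4: {f}→{f}

Conflict graph:
  f↔{t,w,x}
  n↔{t}
  t↔{f,n}
  w↔{f}
  x↔{f}

N(x) = ["f"]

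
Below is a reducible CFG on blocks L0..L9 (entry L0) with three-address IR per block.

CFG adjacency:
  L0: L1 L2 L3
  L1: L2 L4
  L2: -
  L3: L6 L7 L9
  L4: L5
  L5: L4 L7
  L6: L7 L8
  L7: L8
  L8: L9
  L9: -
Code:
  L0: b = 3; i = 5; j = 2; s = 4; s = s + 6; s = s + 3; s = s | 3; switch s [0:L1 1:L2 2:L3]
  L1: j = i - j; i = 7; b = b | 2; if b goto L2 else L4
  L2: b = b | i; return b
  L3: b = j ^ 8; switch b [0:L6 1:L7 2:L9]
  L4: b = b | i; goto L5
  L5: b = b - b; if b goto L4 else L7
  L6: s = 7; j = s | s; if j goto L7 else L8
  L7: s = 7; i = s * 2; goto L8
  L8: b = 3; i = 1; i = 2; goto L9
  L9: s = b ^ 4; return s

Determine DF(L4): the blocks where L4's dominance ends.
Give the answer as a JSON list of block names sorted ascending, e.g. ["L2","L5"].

Answer: ["L4", "L7"]

Analysis:
idom tree: L1←L0 L2←L0 L3←L0 L4←L1 L5←L4 L6←L3 L7←L0 L8←L0 L9←L0
Dom at joins:
  L2: preds {L0,L1}: {L0} ∩ {L0,L1} = {L0}; idom=L0
  L4: preds {L1,L5}: {L0,L1} ∩ {L0,L1,L4,L5} = {L0,L1}; idom=L1
  L7: preds {L3,L5,L6}: {L0,L3} ∩ {L0,L1,L4,L5} ∩ {L0,L3,L6} = {L0}; idom=L0
  L8: preds {L6,L7}: {L0,L3,L6} ∩ {L0,L7} = {L0}; idom=L0
  L9: preds {L3,L8}: {L0,L3} ∩ {L0,L8} = {L0}; idom=L0

DF walk-up:
  L2←L0: walk · to L0
  L2←L1: walk L1 to L0
  L4←L1: walk · to L1
  L4←L5: walk L5→L4 to L1
  L7←L3: walk L3 to L0
  L7←L5: walk L5→L4→L1 to L0
  L7←L6: walk L6→L3 to L0
  L8←L6: walk L6→L3 to L0
  L8←L7: walk L7 to L0
  L9←L3: walk L3 to L0
  L9←L8: walk L8 to L0
  L0: DF=∅
  L1: DF={L2,L7}
  L2: DF=∅
  L3: DF={L7,L8,L9}
  L4: DF={L4,L7}
  L5: DF={L4,L7}
  L6: DF={L7,L8}
  L7: DF={L8}
  L8: DF={L9}
  L9: DF=∅

DF(L4) = ["L4", "L7"]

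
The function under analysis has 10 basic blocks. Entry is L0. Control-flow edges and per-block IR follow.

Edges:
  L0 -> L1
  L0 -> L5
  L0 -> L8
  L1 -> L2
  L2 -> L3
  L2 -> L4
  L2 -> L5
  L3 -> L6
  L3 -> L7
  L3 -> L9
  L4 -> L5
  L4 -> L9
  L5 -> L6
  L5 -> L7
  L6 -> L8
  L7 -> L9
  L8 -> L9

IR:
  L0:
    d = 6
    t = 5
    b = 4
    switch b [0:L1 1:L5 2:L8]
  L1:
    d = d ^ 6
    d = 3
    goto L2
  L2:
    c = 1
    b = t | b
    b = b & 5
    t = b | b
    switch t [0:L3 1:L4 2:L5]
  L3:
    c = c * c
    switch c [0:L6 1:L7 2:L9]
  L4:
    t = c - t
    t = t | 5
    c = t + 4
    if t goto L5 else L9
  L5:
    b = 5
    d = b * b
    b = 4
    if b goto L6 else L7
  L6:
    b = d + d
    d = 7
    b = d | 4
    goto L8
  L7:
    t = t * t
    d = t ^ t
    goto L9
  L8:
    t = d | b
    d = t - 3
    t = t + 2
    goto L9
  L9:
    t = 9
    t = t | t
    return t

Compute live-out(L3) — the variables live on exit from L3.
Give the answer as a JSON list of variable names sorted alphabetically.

def/use:
  L0 def {b,d,t} use ∅
  L1 def {d} use {d}
  L2 def {b,c,t} use {b,t}
  L3 def {c} use {c}
  L4 def {c,t} use {c,t}
  L5 def {b,d} use ∅
  L6 def {b,d} use {d}
  L7 def {d,t} use {t}
  L8 def {d,t} use {b,d}
  L9 def {t} use ∅

Live sets:
  L0 li=∅ lo={b,d,t}
  L1 li={b,d,t} lo={b,d,t}
  L2 li={b,d,t} lo={c,d,t}
  L3 li={c,d,t} lo={d,t}
  L4 li={c,t} lo={t}
  L5 li={t} lo={d,t}
  L6 li={d} lo={b,d}
  L7 li={t} lo=∅
  L8 li={b,d} lo=∅
  L9 li=∅ lo=∅

live-out(L3) = ["d", "t"]

Answer: ["d", "t"]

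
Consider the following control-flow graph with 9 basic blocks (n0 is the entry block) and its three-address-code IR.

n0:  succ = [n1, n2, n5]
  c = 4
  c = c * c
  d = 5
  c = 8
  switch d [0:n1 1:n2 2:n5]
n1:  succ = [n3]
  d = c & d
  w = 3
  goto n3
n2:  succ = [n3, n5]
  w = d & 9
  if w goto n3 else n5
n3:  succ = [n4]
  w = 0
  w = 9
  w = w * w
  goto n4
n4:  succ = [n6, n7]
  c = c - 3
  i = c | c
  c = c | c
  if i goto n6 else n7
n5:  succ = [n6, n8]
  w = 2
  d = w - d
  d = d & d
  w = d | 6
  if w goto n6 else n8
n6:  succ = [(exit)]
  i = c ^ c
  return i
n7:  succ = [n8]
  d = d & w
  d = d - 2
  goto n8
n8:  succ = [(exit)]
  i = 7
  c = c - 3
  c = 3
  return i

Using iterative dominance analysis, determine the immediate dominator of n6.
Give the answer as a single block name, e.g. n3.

Answer: n0

Analysis:
idom tree: n1←n0 n2←n0 n3←n0 n4←n3 n5←n0 n6←n0 n7←n4 n8←n0
Dom at joins:
  n3: preds {n1,n2}: {n0,n1} ∩ {n0,n2} = {n0}; idom=n0
  n5: preds {n0,n2}: {n0} ∩ {n0,n2} = {n0}; idom=n0
  n6: preds {n4,n5}: {n0,n3,n4} ∩ {n0,n5} = {n0}; idom=n0
  n8: preds {n5,n7}: {n0,n5} ∩ {n0,n3,n4,n7} = {n0}; idom=n0

idom(n6) = n0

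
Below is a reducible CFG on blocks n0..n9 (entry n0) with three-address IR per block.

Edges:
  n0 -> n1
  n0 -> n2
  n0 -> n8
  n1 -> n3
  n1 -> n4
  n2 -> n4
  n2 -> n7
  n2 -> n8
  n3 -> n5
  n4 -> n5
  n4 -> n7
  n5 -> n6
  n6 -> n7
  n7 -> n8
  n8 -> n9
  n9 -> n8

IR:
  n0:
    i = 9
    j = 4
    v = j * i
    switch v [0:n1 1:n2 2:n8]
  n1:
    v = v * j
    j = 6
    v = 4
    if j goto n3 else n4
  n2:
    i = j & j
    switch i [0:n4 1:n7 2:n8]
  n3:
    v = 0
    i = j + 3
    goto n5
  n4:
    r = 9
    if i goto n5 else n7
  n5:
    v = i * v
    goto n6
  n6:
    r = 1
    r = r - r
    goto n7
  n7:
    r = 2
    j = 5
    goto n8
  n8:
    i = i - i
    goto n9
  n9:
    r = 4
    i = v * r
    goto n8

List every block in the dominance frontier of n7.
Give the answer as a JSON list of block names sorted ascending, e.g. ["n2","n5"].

idom tree: n1←n0 n2←n0 n3←n1 n4←n0 n5←n0 n6←n5 n7←n0 n8←n0 n9←n8
Dom at joins:
  n4: preds {n1,n2}: {n0,n1} ∩ {n0,n2} = {n0}; idom=n0
  n5: preds {n3,n4}: {n0,n1,n3} ∩ {n0,n4} = {n0}; idom=n0
  n7: preds {n2,n4,n6}: {n0,n2} ∩ {n0,n4} ∩ {n0,n5,n6} = {n0}; idom=n0
  n8: preds {n0,n2,n7,n9}: {n0} ∩ {n0,n2} ∩ {n0,n7} ∩ {n0,n8,n9} = {n0}; idom=n0

DF derivation:
  n4←n1: walk n1 to n0
  n4←n2: walk n2 to n0
  n5←n3: walk n3→n1 to n0
  n5←n4: walk n4 to n0
  n7←n2: walk n2 to n0
  n7←n4: walk n4 to n0
  n7←n6: walk n6→n5 to n0
  n8←n0: walk · to n0
  n8←n2: walk n2 to n0
  n8←n7: walk n7 to n0
  n8←n9: walk n9→n8 to n0
  DF(n0)=∅
  DF(n1)={n4,n5}
  DF(n2)={n4,n7,n8}
  DF(n3)={n5}
  DF(n4)={n5,n7}
  DF(n5)={n7}
  DF(n6)={n7}
  DF(n7)={n8}
  DF(n8)={n8}
  DF(n9)={n8}

DF(n7) = ["n8"]

Answer: ["n8"]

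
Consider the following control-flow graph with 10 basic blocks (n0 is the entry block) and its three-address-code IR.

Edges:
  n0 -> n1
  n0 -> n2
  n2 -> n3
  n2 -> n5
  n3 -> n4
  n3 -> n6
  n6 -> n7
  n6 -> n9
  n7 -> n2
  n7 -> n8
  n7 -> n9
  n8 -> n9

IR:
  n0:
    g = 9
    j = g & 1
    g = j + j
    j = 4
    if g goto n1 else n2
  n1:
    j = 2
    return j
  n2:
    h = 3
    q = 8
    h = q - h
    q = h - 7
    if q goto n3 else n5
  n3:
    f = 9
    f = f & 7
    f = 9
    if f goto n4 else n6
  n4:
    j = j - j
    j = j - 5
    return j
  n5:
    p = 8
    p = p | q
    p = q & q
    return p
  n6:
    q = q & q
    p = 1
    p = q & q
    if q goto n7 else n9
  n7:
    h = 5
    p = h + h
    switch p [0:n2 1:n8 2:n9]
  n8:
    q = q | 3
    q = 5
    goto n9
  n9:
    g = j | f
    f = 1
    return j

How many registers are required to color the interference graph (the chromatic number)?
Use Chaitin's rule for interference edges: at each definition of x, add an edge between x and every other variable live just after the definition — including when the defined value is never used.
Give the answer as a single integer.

Answer: 4

Derivation:
def/use:
  n0 def {g,j} use ∅
  n1 def {j} use ∅
  n2 def {h,q} use ∅
  n3 def {f} use ∅
  n4 def {j} use {j}
  n5 def {p} use {q}
  n6 def {p,q} use {q}
  n7 def {h,p} use ∅
  n8 def {q} use {q}
  n9 def {f,g} use {f,j}

Backward fixpoint:
  n0: in=∅ out={j}
  n1: in=∅ out=∅
  n2: in={j} out={j,q}
  n3: in={j,q} out={f,j,q}
  n4: in={j} out=∅
  n5: in={q} out=∅
  n6: in={f,j,q} out={f,j,q}
  n7: in={f,j,q} out={f,j,q}
  n8: in={f,j,q} out={f,j}
  n9: in={f,j} out=∅

Interference:
  f: {h,j,p,q}
  g: {j}
  h: {f,j,q}
  j: {f,g,h,p,q}
  p: {f,j,q}
  q: {f,h,j,p}

Registers:
  lower bound: {f,h,j,q} mutually conflict ⇒ χ ≥ 4
  4-colouring: R0={j}  R1={f,g}  R2={q}  R3={h,p}
  χ = 4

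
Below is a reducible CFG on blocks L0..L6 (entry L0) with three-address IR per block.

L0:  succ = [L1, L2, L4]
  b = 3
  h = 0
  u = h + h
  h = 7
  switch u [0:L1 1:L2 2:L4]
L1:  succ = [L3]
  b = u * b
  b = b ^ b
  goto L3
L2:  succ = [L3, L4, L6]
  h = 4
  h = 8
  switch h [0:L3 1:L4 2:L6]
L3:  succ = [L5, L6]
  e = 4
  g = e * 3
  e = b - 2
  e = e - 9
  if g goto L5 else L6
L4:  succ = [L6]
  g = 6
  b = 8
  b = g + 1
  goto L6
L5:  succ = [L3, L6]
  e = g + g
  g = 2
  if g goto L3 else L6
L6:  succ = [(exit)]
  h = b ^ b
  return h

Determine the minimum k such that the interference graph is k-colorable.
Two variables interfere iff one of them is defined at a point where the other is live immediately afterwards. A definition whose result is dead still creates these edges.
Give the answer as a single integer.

Block summaries:
  L0: def={b,h,u} ue=∅
  L1: def={b} ue={b,u}
  L2: def={h} ue=∅
  L3: def={e,g} ue={b}
  L4: def={b,g} ue=∅
  L5: def={e,g} ue={g}
  L6: def={h} ue={b}

Live sets:
  L0: in=∅ out={b,u}
  L1: in={b,u} out={b}
  L2: in={b} out={b}
  L3: in={b} out={b,g}
  L4: in=∅ out={b}
  L5: in={b,g} out={b}
  L6: in={b} out=∅

Conflict graph:
  b: {e,g,h,u}
  e: {b,g}
  g: {b,e}
  h: {b,u}
  u: {b,h}

Chromatic number:
  {b,e,g} pairwise interfere (3-clique) ⇒ χ ≥ 3
  3-colouring: R0={b}  R1={e,h}  R2={g,u}
  χ = 3

Answer: 3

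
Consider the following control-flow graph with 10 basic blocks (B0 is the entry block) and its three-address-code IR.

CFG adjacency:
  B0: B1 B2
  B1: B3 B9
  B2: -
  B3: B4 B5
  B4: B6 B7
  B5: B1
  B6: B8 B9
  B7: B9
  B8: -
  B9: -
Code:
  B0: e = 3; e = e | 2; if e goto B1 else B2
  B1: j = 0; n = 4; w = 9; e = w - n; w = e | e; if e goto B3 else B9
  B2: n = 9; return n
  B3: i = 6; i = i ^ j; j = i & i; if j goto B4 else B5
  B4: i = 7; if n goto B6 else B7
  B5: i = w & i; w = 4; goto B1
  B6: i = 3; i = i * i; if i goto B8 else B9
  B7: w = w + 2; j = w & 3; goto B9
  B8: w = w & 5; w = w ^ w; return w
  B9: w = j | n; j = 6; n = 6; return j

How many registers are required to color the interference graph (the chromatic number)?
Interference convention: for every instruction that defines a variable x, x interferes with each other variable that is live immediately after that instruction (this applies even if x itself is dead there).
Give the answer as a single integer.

Answer: 4

Working:
Per-block:
  B0: {e} / ∅
  B1: {e,j,n,w} / ∅
  B2: {n} / ∅
  B3: {i,j} / {j}
  B4: {i} / {n}
  B5: {i,w} / {i,w}
  B6: {i} / ∅
  B7: {j,w} / {w}
  B8: {w} / {w}
  B9: {j,n,w} / {j,n}

Liveness:
  B0 li=∅ lo=∅
  B1 li=∅ lo={j,n,w}
  B2 li=∅ lo=∅
  B3 li={j,n,w} lo={i,j,n,w}
  B4 li={j,n,w} lo={j,n,w}
  B5 li={i,w} lo=∅
  B6 li={j,n,w} lo={j,n,w}
  B7 li={n,w} lo={j,n}
  B8 li={w} lo=∅
  B9 li={j,n} lo=∅

Interference:
  e — {j,n,w}
  i — {j,n,w}
  j — {e,i,n,w}
  n — {e,i,j,w}
  w — {e,i,j,n}

Registers:
  {e,j,n,w} pairwise interfere (4-clique) ⇒ χ ≥ 4
  assign e→R3 i→R3 j→R0 n→R1 w→R2 — no edge inside a register ⇒ χ ≤ 4
  χ = 4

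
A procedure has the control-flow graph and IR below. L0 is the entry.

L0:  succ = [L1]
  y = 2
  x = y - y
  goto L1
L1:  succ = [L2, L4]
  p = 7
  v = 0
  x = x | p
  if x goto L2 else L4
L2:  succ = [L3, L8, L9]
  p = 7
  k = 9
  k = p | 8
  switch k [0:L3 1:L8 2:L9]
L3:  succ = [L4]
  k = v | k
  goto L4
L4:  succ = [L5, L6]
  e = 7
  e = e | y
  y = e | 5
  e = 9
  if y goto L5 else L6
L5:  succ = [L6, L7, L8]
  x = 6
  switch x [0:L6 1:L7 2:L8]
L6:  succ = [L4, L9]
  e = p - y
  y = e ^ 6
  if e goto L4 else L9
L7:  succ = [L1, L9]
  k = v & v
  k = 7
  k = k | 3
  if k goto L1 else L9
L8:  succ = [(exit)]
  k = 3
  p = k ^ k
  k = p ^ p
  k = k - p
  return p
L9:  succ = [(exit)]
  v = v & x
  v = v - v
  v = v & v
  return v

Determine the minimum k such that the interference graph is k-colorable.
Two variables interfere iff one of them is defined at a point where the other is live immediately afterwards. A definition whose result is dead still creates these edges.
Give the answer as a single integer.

Answer: 5

Derivation:
Block summaries:
  L0: {x,y} / ∅
  L1: {p,v,x} / {x}
  L2: {k,p} / ∅
  L3: {k} / {k,v}
  L4: {e,y} / {y}
  L5: {x} / ∅
  L6: {e,y} / {p,y}
  L7: {k} / {v}
  L8: {k,p} / ∅
  L9: {v} / {v,x}

Backward fixpoint:
  L0: in=∅ out={x,y}
  L1: in={x,y} out={p,v,x,y}
  L2: in={v,x,y} out={k,p,v,x,y}
  L3: in={k,p,v,x,y} out={p,v,x,y}
  L4: in={p,v,x,y} out={p,v,x,y}
  L5: in={p,v,y} out={p,v,x,y}
  L6: in={p,v,x,y} out={p,v,x,y}
  L7: in={v,x,y} out={v,x,y}
  L8: in=∅ out=∅
  L9: in={v,x} out=∅

Conflict graph:
  e — {p,v,x,y}
  k — {p,v,x,y}
  p — {e,k,v,x,y}
  v — {e,k,p,x,y}
  x — {e,k,p,v,y}
  y — {e,k,p,v,x}

Registers:
  lower bound: {e,p,v,x,y} mutually conflict ⇒ χ ≥ 5
  5-colouring: c0={p}  c1={v}  c2={x}  c3={y}  c4={e,k}
  χ = 5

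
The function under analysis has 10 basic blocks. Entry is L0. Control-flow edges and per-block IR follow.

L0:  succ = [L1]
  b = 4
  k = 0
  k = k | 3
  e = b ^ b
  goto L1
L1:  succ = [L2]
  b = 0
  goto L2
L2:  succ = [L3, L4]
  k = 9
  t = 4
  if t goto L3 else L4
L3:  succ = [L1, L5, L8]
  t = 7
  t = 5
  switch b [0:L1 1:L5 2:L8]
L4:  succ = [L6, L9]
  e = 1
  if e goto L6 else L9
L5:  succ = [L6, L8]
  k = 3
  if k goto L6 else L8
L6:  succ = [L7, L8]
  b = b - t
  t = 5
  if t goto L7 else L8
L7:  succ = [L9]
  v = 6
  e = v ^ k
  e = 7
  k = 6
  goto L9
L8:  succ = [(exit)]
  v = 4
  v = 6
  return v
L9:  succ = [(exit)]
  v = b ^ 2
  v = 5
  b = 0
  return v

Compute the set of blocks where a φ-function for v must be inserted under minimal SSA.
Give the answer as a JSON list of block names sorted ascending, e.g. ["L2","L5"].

idom tree: L1←L0 L2←L1 L3←L2 L4←L2 L5←L3 L6←L2 L7←L6 L8←L2 L9←L2
Join-block Dom:
  L1: preds {L0,L3}: {L0} ∩ {L0,L1,L2,L3} = {L0}; idom=L0
  L6: preds {L4,L5}: {L0,L1,L2,L4} ∩ {L0,L1,L2,L3,L5} = {L0,L1,L2}; idom=L2
  L8: preds {L3,L5,L6}: {L0,L1,L2,L3} ∩ {L0,L1,L2,L3,L5} ∩ {L0,L1,L2,L6} = {L0,L1,L2}; idom=L2
  L9: preds {L4,L7}: {L0,L1,L2,L4} ∩ {L0,L1,L2,L6,L7} = {L0,L1,L2}; idom=L2

DF walk-up:
  L1←L0: walk · to L0
  L1←L3: walk L3→L2→L1 to L0
  L6←L4: walk L4 to L2
  L6←L5: walk L5→L3 to L2
  L8←L3: walk L3 to L2
  L8←L5: walk L5→L3 to L2
  L8←L6: walk L6 to L2
  L9←L4: walk L4 to L2
  L9←L7: walk L7→L6 to L2
  L0: DF=∅
  L1: DF={L1}
  L2: DF={L1}
  L3: DF={L1,L6,L8}
  L4: DF={L6,L9}
  L5: DF={L6,L8}
  L6: DF={L8,L9}
  L7: DF={L9}
  L8: DF=∅
  L9: DF=∅

φ for v: defs {L7,L8,L9}
  DF⁺ = {L9}

Answer: ["L9"]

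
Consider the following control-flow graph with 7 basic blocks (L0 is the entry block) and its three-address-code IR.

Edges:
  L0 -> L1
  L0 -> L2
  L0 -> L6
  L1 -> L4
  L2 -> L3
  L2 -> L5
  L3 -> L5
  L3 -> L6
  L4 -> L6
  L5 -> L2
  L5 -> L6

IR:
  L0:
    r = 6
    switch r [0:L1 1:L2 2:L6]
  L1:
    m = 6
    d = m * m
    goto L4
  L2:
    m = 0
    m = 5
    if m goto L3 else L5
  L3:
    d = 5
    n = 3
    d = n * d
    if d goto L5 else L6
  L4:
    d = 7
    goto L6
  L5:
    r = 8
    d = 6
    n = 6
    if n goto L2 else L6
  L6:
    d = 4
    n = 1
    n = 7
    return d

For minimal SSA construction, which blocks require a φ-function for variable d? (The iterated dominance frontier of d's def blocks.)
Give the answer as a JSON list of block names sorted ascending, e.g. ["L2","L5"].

idom tree: L1←L0 L2←L0 L3←L2 L4←L1 L5←L2 L6←L0
Join-block Dom:
  L2: preds {L0,L5}: {L0} ∩ {L0,L2,L5} = {L0}; idom=L0
  L5: preds {L2,L3}: {L0,L2} ∩ {L0,L2,L3} = {L0,L2}; idom=L2
  L6: preds {L0,L3,L4,L5}: {L0} ∩ {L0,L2,L3} ∩ {L0,L1,L4} ∩ {L0,L2,L5} = {L0}; idom=L0

Frontier:
  join L2 pred L0: · stop@L0
  join L2 pred L5: L5→L2 stop@L0
  join L5 pred L2: · stop@L2
  join L5 pred L3: L3 stop@L2
  join L6 pred L0: · stop@L0
  join L6 pred L3: L3→L2 stop@L0
  join L6 pred L4: L4→L1 stop@L0
  join L6 pred L5: L5→L2 stop@L0
  L0 → ∅
  L1 → {L6}
  L2 → {L2,L6}
  L3 → {L5,L6}
  L4 → {L6}
  L5 → {L2,L6}
  L6 → ∅

φ for d: defs {L1,L3,L4,L5,L6}
  DF⁺ = {L2,L5,L6}

Answer: ["L2", "L5", "L6"]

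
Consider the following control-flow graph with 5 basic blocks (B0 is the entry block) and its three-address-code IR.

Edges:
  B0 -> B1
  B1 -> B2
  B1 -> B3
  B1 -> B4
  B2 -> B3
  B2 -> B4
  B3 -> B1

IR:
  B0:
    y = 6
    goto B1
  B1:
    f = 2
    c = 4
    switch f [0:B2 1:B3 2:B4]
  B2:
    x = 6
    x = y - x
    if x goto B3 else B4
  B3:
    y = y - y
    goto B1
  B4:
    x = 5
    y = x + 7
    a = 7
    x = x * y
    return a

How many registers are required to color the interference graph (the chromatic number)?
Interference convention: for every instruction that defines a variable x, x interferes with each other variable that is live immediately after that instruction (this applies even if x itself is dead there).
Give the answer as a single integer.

Answer: 3

Derivation:
Block summaries:
  B0 def {y} use ∅
  B1 def {c,f} use ∅
  B2 def {x} use {y}
  B3 def {y} use {y}
  B4 def {a,x,y} use ∅

Liveness:
  B0: in=∅ out={y}
  B1: in={y} out={y}
  B2: in={y} out={y}
  B3: in={y} out={y}
  B4: in=∅ out=∅

Interfere edges:
  a: {x,y}
  c: {f,y}
  f: {c,y}
  x: {a,y}
  y: {a,c,f,x}

Registers:
  clique {a,x,y} ⇒ need ≥ 3
  assign a→R1 c→R1 f→R2 x→R2 y→R0 — no edge inside a register ⇒ χ ≤ 3
  χ = 3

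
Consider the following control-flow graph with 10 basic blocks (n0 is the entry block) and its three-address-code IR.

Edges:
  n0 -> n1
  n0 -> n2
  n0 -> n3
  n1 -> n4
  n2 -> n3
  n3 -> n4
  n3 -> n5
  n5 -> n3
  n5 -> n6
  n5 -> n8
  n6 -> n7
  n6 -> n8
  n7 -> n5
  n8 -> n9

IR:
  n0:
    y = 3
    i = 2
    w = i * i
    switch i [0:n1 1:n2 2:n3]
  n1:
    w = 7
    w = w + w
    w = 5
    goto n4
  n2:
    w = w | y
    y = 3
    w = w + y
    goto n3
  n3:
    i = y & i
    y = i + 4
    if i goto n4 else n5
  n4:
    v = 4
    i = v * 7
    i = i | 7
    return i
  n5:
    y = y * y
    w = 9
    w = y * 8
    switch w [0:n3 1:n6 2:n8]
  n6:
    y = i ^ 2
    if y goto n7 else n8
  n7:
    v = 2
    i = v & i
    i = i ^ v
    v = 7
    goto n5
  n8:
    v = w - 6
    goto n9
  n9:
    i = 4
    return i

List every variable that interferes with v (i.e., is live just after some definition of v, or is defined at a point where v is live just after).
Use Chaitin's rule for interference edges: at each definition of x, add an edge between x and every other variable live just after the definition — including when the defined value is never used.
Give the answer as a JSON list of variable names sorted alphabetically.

Answer: ["i", "y"]

Working:
Per-block:
  n0: def={i,w,y} ue=∅
  n1: def={w} ue=∅
  n2: def={w,y} ue={w,y}
  n3: def={i,y} ue={i,y}
  n4: def={i,v} ue=∅
  n5: def={w,y} ue={y}
  n6: def={y} ue={i}
  n7: def={i,v} ue={i}
  n8: def={v} ue={w}
  n9: def={i} ue=∅

Live sets:
  n0: in=∅ out={i,w,y}
  n1: in=∅ out=∅
  n2: in={i,w,y} out={i,y}
  n3: in={i,y} out={i,y}
  n4: in=∅ out=∅
  n5: in={i,y} out={i,w,y}
  n6: in={i,w} out={i,w,y}
  n7: in={i,y} out={i,y}
  n8: in={w} out=∅
  n9: in=∅ out=∅

Conflict graph:
  i: {v,w,y}
  v: {i,y}
  w: {i,y}
  y: {i,v,w}

N(v) = ["i", "y"]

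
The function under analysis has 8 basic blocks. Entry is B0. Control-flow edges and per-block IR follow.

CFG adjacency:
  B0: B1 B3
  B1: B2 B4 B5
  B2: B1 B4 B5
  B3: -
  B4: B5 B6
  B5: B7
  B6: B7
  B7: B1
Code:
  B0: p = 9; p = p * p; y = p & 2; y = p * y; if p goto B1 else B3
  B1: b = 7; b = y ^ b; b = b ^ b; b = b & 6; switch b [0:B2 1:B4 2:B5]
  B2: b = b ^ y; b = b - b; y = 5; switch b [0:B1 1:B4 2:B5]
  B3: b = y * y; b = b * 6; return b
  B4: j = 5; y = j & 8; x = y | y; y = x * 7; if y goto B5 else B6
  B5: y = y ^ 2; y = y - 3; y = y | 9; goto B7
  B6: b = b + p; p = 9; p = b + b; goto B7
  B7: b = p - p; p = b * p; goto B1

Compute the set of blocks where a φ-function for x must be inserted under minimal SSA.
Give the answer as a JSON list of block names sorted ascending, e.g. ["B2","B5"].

Answer: ["B1", "B5", "B7"]

Analysis:
idom tree: B1←B0 B2←B1 B3←B0 B4←B1 B5←B1 B6←B4 B7←B1
Join-block Dom:
  B1: preds {B0,B2,B7}: {B0} ∩ {B0,B1,B2} ∩ {B0,B1,B7} = {B0}; idom=B0
  B4: preds {B1,B2}: {B0,B1} ∩ {B0,B1,B2} = {B0,B1}; idom=B1
  B5: preds {B1,B2,B4}: {B0,B1} ∩ {B0,B1,B2} ∩ {B0,B1,B4} = {B0,B1}; idom=B1
  B7: preds {B5,B6}: {B0,B1,B5} ∩ {B0,B1,B4,B6} = {B0,B1}; idom=B1

Frontier:
  B1←B0: walk · to B0
  B1←B2: walk B2→B1 to B0
  B1←B7: walk B7→B1 to B0
  B4←B1: walk · to B1
  B4←B2: walk B2 to B1
  B5←B1: walk · to B1
  B5←B2: walk B2 to B1
  B5←B4: walk B4 to B1
  B7←B5: walk B5 to B1
  B7←B6: walk B6→B4 to B1
  B0 → ∅
  B1 → {B1}
  B2 → {B1,B4,B5}
  B3 → ∅
  B4 → {B5,B7}
  B5 → {B7}
  B6 → {B7}
  B7 → {B1}

φ for x: defs {B4}
  DF⁺ = {B1,B5,B7}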